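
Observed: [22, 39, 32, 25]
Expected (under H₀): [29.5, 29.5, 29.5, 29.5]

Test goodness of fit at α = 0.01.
Chi-square goodness of fit test:
H₀: observed counts match expected distribution
H₁: observed counts differ from expected distribution
df = k - 1 = 3
χ² = Σ(O - E)²/E
   = (22 - 29.5)²/29.5 + (39 - 29.5)²/29.5 + (32 - 29.5)²/29.5 + (25 - 29.5)²/29.5
   = 1.907 + 3.059 + 0.212 + 0.686
   = 5.86
p-value = 0.1184

Since p-value > α = 0.01, we fail to reject H₀.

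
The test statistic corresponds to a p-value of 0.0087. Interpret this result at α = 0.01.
Since p = 0.0087 < α = 0.01, reject H₀.
There is sufficient evidence to reject the null hypothesis; the result is statistically significant at the 0.01 level.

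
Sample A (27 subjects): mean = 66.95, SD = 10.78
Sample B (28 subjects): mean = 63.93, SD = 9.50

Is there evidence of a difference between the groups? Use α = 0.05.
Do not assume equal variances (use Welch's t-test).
Welch's two-sample t-test:
H₀: μ₁ = μ₂
H₁: μ₁ ≠ μ₂
s₁²/n₁ = 10.78²/27 = 4.3040,  s₂²/n₂ = 9.50²/28 = 3.2232
SE = √(s₁²/n₁ + s₂²/n₂) = √(4.3040 + 3.2232) = 2.7436
df (Welch-Satterthwaite) = (s₁²/n₁ + s₂²/n₂)² / [(s₁²/n₁)²/(n₁-1) + (s₂²/n₂)²/(n₂-1)] ≈ 51.64
t = (x̄₁ - x̄₂) / SE = (66.95 - 63.93) / 2.7436 = 3.02 / 2.7436 = 1.101
p-value = 0.2761

Since p-value > α = 0.05, we fail to reject H₀.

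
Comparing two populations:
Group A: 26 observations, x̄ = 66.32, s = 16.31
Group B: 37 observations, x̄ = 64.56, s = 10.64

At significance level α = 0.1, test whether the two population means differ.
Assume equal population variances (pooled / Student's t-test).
Student's two-sample t-test (equal variances):
H₀: μ₁ = μ₂
H₁: μ₁ ≠ μ₂
df = n₁ + n₂ - 2 = 61
Pooled variance s_p² = [(n₁-1)s₁² + (n₂-1)s₂²] / (n₁ + n₂ - 2) = [(25)(16.31²) + (36)(10.64²)] / 61 = 175.8352
SE = √(s_p²(1/n₁ + 1/n₂)) = √(175.8352 × (1/26 + 1/37)) = 3.3934
t = (x̄₁ - x̄₂) / SE = (66.32 - 64.56) / 3.3934 = 1.76 / 3.3934 = 0.519
p-value = 0.6059

Since p-value > α = 0.1, we fail to reject H₀.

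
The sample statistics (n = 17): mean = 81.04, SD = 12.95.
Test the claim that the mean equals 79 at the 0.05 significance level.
One-sample t-test:
H₀: μ = 79
H₁: μ ≠ 79
df = n - 1 = 16
t = (x̄ - μ₀) / (s/√n) = (81.04 - 79) / (12.95/√17) = 0.650
p-value = 0.5252

Since p-value > α = 0.05, we fail to reject H₀.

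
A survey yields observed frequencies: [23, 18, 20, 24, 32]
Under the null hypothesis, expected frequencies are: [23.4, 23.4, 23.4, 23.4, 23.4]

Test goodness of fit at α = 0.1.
Chi-square goodness of fit test:
H₀: observed counts match expected distribution
H₁: observed counts differ from expected distribution
df = k - 1 = 4
χ² = Σ(O - E)²/E
   = (23 - 23.4)²/23.4 + (18 - 23.4)²/23.4 + (20 - 23.4)²/23.4 + (24 - 23.4)²/23.4 + (32 - 23.4)²/23.4
   = 0.007 + 1.246 + 0.494 + 0.015 + 3.161
   = 4.92
p-value = 0.2953

Since p-value > α = 0.1, we fail to reject H₀.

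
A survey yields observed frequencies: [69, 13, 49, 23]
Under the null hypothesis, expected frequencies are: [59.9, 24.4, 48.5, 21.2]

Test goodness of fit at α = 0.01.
Chi-square goodness of fit test:
H₀: observed counts match expected distribution
H₁: observed counts differ from expected distribution
df = k - 1 = 3
χ² = Σ(O - E)²/E
   = (69 - 59.9)²/59.9 + (13 - 24.4)²/24.4 + (49 - 48.5)²/48.5 + (23 - 21.2)²/21.2
   = 1.382 + 5.326 + 0.005 + 0.153
   = 6.87
p-value = 0.0763

Since p-value > α = 0.01, we fail to reject H₀.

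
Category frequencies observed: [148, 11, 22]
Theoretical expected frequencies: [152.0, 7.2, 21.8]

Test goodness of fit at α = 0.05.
Chi-square goodness of fit test:
H₀: observed counts match expected distribution
H₁: observed counts differ from expected distribution
df = k - 1 = 2
χ² = Σ(O - E)²/E
   = (148 - 152.0)²/152.0 + (11 - 7.2)²/7.2 + (22 - 21.8)²/21.8
   = 0.105 + 2.006 + 0.002
   = 2.11
p-value = 0.3477

Since p-value > α = 0.05, we fail to reject H₀.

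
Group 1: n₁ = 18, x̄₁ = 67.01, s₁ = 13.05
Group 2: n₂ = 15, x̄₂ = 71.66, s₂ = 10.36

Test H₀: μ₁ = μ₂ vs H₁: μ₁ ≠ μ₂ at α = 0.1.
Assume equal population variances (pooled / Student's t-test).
Student's two-sample t-test (equal variances):
H₀: μ₁ = μ₂
H₁: μ₁ ≠ μ₂
df = n₁ + n₂ - 2 = 31
Pooled variance s_p² = [(n₁-1)s₁² + (n₂-1)s₂²] / (n₁ + n₂ - 2) = [(17)(13.05²) + (14)(10.36²)] / 31 = 141.8631
SE = √(s_p²(1/n₁ + 1/n₂)) = √(141.8631 × (1/18 + 1/15)) = 4.1640
t = (x̄₁ - x̄₂) / SE = (67.01 - 71.66) / 4.1640 = -4.65 / 4.1640 = -1.117
p-value = 0.2727

Since p-value > α = 0.1, we fail to reject H₀.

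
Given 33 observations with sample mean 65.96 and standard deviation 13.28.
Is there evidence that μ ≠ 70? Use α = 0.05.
One-sample t-test:
H₀: μ = 70
H₁: μ ≠ 70
df = n - 1 = 32
t = (x̄ - μ₀) / (s/√n) = (65.96 - 70) / (13.28/√33) = -1.748
p-value = 0.0901

Since p-value > α = 0.05, we fail to reject H₀.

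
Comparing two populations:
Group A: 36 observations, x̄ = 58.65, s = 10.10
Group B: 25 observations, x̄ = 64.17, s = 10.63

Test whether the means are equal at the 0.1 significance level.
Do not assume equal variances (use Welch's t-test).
Welch's two-sample t-test:
H₀: μ₁ = μ₂
H₁: μ₁ ≠ μ₂
s₁²/n₁ = 10.10²/36 = 2.8336,  s₂²/n₂ = 10.63²/25 = 4.5199
SE = √(s₁²/n₁ + s₂²/n₂) = √(2.8336 + 4.5199) = 2.7117
df (Welch-Satterthwaite) = (s₁²/n₁ + s₂²/n₂)² / [(s₁²/n₁)²/(n₁-1) + (s₂²/n₂)²/(n₂-1)] ≈ 50.04
t = (x̄₁ - x̄₂) / SE = (58.65 - 64.17) / 2.7117 = -5.52 / 2.7117 = -2.036
p-value = 0.0471

Since p-value < α = 0.1, we reject H₀.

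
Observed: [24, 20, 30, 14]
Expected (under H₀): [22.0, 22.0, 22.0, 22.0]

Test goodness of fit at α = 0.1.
Chi-square goodness of fit test:
H₀: observed counts match expected distribution
H₁: observed counts differ from expected distribution
df = k - 1 = 3
χ² = Σ(O - E)²/E
   = (24 - 22.0)²/22.0 + (20 - 22.0)²/22.0 + (30 - 22.0)²/22.0 + (14 - 22.0)²/22.0
   = 0.182 + 0.182 + 2.909 + 2.909
   = 6.18
p-value = 0.1031

Since p-value > α = 0.1, we fail to reject H₀.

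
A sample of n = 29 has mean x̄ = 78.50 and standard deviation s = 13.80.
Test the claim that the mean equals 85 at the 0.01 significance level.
One-sample t-test:
H₀: μ = 85
H₁: μ ≠ 85
df = n - 1 = 28
t = (x̄ - μ₀) / (s/√n) = (78.50 - 85) / (13.80/√29) = -2.536
p-value = 0.0171

Since p-value > α = 0.01, we fail to reject H₀.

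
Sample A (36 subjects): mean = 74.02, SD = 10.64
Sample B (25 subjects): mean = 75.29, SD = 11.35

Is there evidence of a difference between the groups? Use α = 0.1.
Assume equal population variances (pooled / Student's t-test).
Student's two-sample t-test (equal variances):
H₀: μ₁ = μ₂
H₁: μ₁ ≠ μ₂
df = n₁ + n₂ - 2 = 59
Pooled variance s_p² = [(n₁-1)s₁² + (n₂-1)s₂²] / (n₁ + n₂ - 2) = [(35)(10.64²) + (24)(11.35²)] / 59 = 119.5606
SE = √(s_p²(1/n₁ + 1/n₂)) = √(119.5606 × (1/36 + 1/25)) = 2.8467
t = (x̄₁ - x̄₂) / SE = (74.02 - 75.29) / 2.8467 = -1.27 / 2.8467 = -0.446
p-value = 0.6571

Since p-value > α = 0.1, we fail to reject H₀.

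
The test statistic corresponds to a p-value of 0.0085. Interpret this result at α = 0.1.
Since p = 0.0085 < α = 0.1, reject H₀.
There is sufficient evidence to reject the null hypothesis; the result is statistically significant at the 0.1 level.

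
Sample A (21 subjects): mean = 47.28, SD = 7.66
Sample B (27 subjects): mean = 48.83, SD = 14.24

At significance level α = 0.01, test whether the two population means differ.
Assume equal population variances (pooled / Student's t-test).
Student's two-sample t-test (equal variances):
H₀: μ₁ = μ₂
H₁: μ₁ ≠ μ₂
df = n₁ + n₂ - 2 = 46
Pooled variance s_p² = [(n₁-1)s₁² + (n₂-1)s₂²] / (n₁ + n₂ - 2) = [(20)(7.66²) + (26)(14.24²)] / 46 = 140.1246
SE = √(s_p²(1/n₁ + 1/n₂)) = √(140.1246 × (1/21 + 1/27)) = 3.4442
t = (x̄₁ - x̄₂) / SE = (47.28 - 48.83) / 3.4442 = -1.55 / 3.4442 = -0.450
p-value = 0.6548

Since p-value > α = 0.01, we fail to reject H₀.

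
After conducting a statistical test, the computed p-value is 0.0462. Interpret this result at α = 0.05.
Since p = 0.0462 < α = 0.05, reject H₀.
There is sufficient evidence to reject the null hypothesis; the result is statistically significant at the 0.05 level.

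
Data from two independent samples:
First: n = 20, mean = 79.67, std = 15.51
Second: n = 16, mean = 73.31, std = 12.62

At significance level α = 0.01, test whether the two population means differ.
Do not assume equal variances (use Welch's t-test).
Welch's two-sample t-test:
H₀: μ₁ = μ₂
H₁: μ₁ ≠ μ₂
s₁²/n₁ = 15.51²/20 = 12.0280,  s₂²/n₂ = 12.62²/16 = 9.9540
SE = √(s₁²/n₁ + s₂²/n₂) = √(12.0280 + 9.9540) = 4.6885
df (Welch-Satterthwaite) = (s₁²/n₁ + s₂²/n₂)² / [(s₁²/n₁)²/(n₁-1) + (s₂²/n₂)²/(n₂-1)] ≈ 33.98
t = (x̄₁ - x̄₂) / SE = (79.67 - 73.31) / 4.6885 = 6.36 / 4.6885 = 1.357
p-value = 0.1839

Since p-value > α = 0.01, we fail to reject H₀.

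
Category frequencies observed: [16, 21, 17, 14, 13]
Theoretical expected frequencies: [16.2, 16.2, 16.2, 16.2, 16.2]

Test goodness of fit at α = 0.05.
Chi-square goodness of fit test:
H₀: observed counts match expected distribution
H₁: observed counts differ from expected distribution
df = k - 1 = 4
χ² = Σ(O - E)²/E
   = (16 - 16.2)²/16.2 + (21 - 16.2)²/16.2 + (17 - 16.2)²/16.2 + (14 - 16.2)²/16.2 + (13 - 16.2)²/16.2
   = 0.002 + 1.422 + 0.040 + 0.299 + 0.632
   = 2.40
p-value = 0.6635

Since p-value > α = 0.05, we fail to reject H₀.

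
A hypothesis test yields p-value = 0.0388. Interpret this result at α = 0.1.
Since p = 0.0388 < α = 0.1, reject H₀.
There is sufficient evidence to reject the null hypothesis; the result is statistically significant at the 0.1 level.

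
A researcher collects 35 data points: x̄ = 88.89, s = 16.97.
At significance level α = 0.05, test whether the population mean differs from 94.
One-sample t-test:
H₀: μ = 94
H₁: μ ≠ 94
df = n - 1 = 34
t = (x̄ - μ₀) / (s/√n) = (88.89 - 94) / (16.97/√35) = -1.781
p-value = 0.0838

Since p-value > α = 0.05, we fail to reject H₀.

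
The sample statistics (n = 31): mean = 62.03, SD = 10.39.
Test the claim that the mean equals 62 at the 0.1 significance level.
One-sample t-test:
H₀: μ = 62
H₁: μ ≠ 62
df = n - 1 = 30
t = (x̄ - μ₀) / (s/√n) = (62.03 - 62) / (10.39/√31) = 0.016
p-value = 0.9873

Since p-value > α = 0.1, we fail to reject H₀.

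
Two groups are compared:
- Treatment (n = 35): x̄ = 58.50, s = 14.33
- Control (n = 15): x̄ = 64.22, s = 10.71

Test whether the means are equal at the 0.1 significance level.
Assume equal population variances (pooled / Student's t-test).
Student's two-sample t-test (equal variances):
H₀: μ₁ = μ₂
H₁: μ₁ ≠ μ₂
df = n₁ + n₂ - 2 = 48
Pooled variance s_p² = [(n₁-1)s₁² + (n₂-1)s₂²] / (n₁ + n₂ - 2) = [(34)(14.33²) + (14)(10.71²)] / 48 = 178.9108
SE = √(s_p²(1/n₁ + 1/n₂)) = √(178.9108 × (1/35 + 1/15)) = 4.1278
t = (x̄₁ - x̄₂) / SE = (58.50 - 64.22) / 4.1278 = -5.72 / 4.1278 = -1.386
p-value = 0.1722

Since p-value > α = 0.1, we fail to reject H₀.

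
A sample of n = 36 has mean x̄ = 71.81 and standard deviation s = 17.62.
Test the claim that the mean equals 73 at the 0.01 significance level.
One-sample t-test:
H₀: μ = 73
H₁: μ ≠ 73
df = n - 1 = 35
t = (x̄ - μ₀) / (s/√n) = (71.81 - 73) / (17.62/√36) = -0.405
p-value = 0.6878

Since p-value > α = 0.01, we fail to reject H₀.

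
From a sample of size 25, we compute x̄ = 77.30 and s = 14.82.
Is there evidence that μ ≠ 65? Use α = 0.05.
One-sample t-test:
H₀: μ = 65
H₁: μ ≠ 65
df = n - 1 = 24
t = (x̄ - μ₀) / (s/√n) = (77.30 - 65) / (14.82/√25) = 4.150
p-value = 0.0004

Since p-value < α = 0.05, we reject H₀.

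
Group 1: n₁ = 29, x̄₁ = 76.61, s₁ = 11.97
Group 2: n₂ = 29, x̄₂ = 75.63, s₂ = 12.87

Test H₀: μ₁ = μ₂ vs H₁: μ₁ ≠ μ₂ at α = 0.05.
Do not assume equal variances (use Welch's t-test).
Welch's two-sample t-test:
H₀: μ₁ = μ₂
H₁: μ₁ ≠ μ₂
s₁²/n₁ = 11.97²/29 = 4.9407,  s₂²/n₂ = 12.87²/29 = 5.7116
SE = √(s₁²/n₁ + s₂²/n₂) = √(4.9407 + 5.7116) = 3.2638
df (Welch-Satterthwaite) = (s₁²/n₁ + s₂²/n₂)² / [(s₁²/n₁)²/(n₁-1) + (s₂²/n₂)²/(n₂-1)] ≈ 55.71
t = (x̄₁ - x̄₂) / SE = (76.61 - 75.63) / 3.2638 = 0.98 / 3.2638 = 0.300
p-value = 0.7651

Since p-value > α = 0.05, we fail to reject H₀.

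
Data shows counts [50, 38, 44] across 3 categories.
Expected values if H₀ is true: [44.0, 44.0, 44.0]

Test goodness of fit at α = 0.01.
Chi-square goodness of fit test:
H₀: observed counts match expected distribution
H₁: observed counts differ from expected distribution
df = k - 1 = 2
χ² = Σ(O - E)²/E
   = (50 - 44.0)²/44.0 + (38 - 44.0)²/44.0 + (44 - 44.0)²/44.0
   = 0.818 + 0.818 + 0.000
   = 1.64
p-value = 0.4412

Since p-value > α = 0.01, we fail to reject H₀.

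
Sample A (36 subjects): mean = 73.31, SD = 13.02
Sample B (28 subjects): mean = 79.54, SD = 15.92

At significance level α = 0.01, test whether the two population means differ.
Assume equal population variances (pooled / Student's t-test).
Student's two-sample t-test (equal variances):
H₀: μ₁ = μ₂
H₁: μ₁ ≠ μ₂
df = n₁ + n₂ - 2 = 62
Pooled variance s_p² = [(n₁-1)s₁² + (n₂-1)s₂²] / (n₁ + n₂ - 2) = [(35)(13.02²) + (27)(15.92²)] / 62 = 206.0688
SE = √(s_p²(1/n₁ + 1/n₂)) = √(206.0688 × (1/36 + 1/28)) = 3.6171
t = (x̄₁ - x̄₂) / SE = (73.31 - 79.54) / 3.6171 = -6.23 / 3.6171 = -1.722
p-value = 0.0900

Since p-value > α = 0.01, we fail to reject H₀.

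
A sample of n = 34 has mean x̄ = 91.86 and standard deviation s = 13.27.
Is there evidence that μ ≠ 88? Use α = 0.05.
One-sample t-test:
H₀: μ = 88
H₁: μ ≠ 88
df = n - 1 = 33
t = (x̄ - μ₀) / (s/√n) = (91.86 - 88) / (13.27/√34) = 1.696
p-value = 0.0993

Since p-value > α = 0.05, we fail to reject H₀.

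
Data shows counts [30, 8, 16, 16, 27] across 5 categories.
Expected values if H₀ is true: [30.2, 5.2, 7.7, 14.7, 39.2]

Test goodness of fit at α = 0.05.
Chi-square goodness of fit test:
H₀: observed counts match expected distribution
H₁: observed counts differ from expected distribution
df = k - 1 = 4
χ² = Σ(O - E)²/E
   = (30 - 30.2)²/30.2 + (8 - 5.2)²/5.2 + (16 - 7.7)²/7.7 + (16 - 14.7)²/14.7 + (27 - 39.2)²/39.2
   = 0.001 + 1.508 + 8.947 + 0.115 + 3.797
   = 14.37
p-value = 0.0062

Since p-value < α = 0.05, we reject H₀.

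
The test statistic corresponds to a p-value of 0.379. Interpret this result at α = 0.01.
Since p = 0.379 > α = 0.01, fail to reject H₀.
There is insufficient evidence to reject the null hypothesis; the result is not statistically significant at the 0.01 level.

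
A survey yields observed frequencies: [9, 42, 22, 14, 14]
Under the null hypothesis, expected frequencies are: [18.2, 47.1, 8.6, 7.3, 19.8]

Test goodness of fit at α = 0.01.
Chi-square goodness of fit test:
H₀: observed counts match expected distribution
H₁: observed counts differ from expected distribution
df = k - 1 = 4
χ² = Σ(O - E)²/E
   = (9 - 18.2)²/18.2 + (42 - 47.1)²/47.1 + (22 - 8.6)²/8.6 + (14 - 7.3)²/7.3 + (14 - 19.8)²/19.8
   = 4.651 + 0.552 + 20.879 + 6.149 + 1.699
   = 33.93
p-value < 0.0001

Since p-value < α = 0.01, we reject H₀.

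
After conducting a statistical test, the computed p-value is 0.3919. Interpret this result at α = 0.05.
Since p = 0.3919 > α = 0.05, fail to reject H₀.
There is insufficient evidence to reject the null hypothesis; the result is not statistically significant at the 0.05 level.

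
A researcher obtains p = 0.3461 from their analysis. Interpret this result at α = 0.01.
Since p = 0.3461 > α = 0.01, fail to reject H₀.
There is insufficient evidence to reject the null hypothesis; the result is not statistically significant at the 0.01 level.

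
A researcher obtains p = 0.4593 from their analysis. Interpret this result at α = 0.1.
Since p = 0.4593 > α = 0.1, fail to reject H₀.
There is insufficient evidence to reject the null hypothesis; the result is not statistically significant at the 0.1 level.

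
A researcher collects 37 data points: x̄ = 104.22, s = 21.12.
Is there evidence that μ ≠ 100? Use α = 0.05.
One-sample t-test:
H₀: μ = 100
H₁: μ ≠ 100
df = n - 1 = 36
t = (x̄ - μ₀) / (s/√n) = (104.22 - 100) / (21.12/√37) = 1.215
p-value = 0.2321

Since p-value > α = 0.05, we fail to reject H₀.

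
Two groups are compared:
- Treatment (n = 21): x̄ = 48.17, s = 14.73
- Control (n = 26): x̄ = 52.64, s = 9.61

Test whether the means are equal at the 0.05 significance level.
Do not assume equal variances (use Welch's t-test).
Welch's two-sample t-test:
H₀: μ₁ = μ₂
H₁: μ₁ ≠ μ₂
s₁²/n₁ = 14.73²/21 = 10.3320,  s₂²/n₂ = 9.61²/26 = 3.5520
SE = √(s₁²/n₁ + s₂²/n₂) = √(10.3320 + 3.5520) = 3.7261
df (Welch-Satterthwaite) = (s₁²/n₁ + s₂²/n₂)² / [(s₁²/n₁)²/(n₁-1) + (s₂²/n₂)²/(n₂-1)] ≈ 33.00
t = (x̄₁ - x̄₂) / SE = (48.17 - 52.64) / 3.7261 = -4.47 / 3.7261 = -1.200
p-value = 0.2388

Since p-value > α = 0.05, we fail to reject H₀.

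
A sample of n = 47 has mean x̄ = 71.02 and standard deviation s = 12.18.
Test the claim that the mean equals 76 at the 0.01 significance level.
One-sample t-test:
H₀: μ = 76
H₁: μ ≠ 76
df = n - 1 = 46
t = (x̄ - μ₀) / (s/√n) = (71.02 - 76) / (12.18/√47) = -2.803
p-value = 0.0074

Since p-value < α = 0.01, we reject H₀.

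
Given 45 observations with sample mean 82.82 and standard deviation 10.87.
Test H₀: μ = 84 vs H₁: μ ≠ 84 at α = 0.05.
One-sample t-test:
H₀: μ = 84
H₁: μ ≠ 84
df = n - 1 = 44
t = (x̄ - μ₀) / (s/√n) = (82.82 - 84) / (10.87/√45) = -0.728
p-value = 0.4703

Since p-value > α = 0.05, we fail to reject H₀.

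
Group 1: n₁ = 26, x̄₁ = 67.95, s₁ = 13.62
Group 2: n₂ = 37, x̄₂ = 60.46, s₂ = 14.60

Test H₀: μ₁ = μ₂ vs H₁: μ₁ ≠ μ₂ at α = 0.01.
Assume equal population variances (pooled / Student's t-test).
Student's two-sample t-test (equal variances):
H₀: μ₁ = μ₂
H₁: μ₁ ≠ μ₂
df = n₁ + n₂ - 2 = 61
Pooled variance s_p² = [(n₁-1)s₁² + (n₂-1)s₂²] / (n₁ + n₂ - 2) = [(25)(13.62²) + (36)(14.60²)] / 61 = 201.8257
SE = √(s_p²(1/n₁ + 1/n₂)) = √(201.8257 × (1/26 + 1/37)) = 3.6356
t = (x̄₁ - x̄₂) / SE = (67.95 - 60.46) / 3.6356 = 7.49 / 3.6356 = 2.060
p-value = 0.0437

Since p-value > α = 0.01, we fail to reject H₀.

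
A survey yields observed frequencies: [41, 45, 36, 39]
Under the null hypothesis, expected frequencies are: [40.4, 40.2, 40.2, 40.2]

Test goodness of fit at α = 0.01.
Chi-square goodness of fit test:
H₀: observed counts match expected distribution
H₁: observed counts differ from expected distribution
df = k - 1 = 3
χ² = Σ(O - E)²/E
   = (41 - 40.4)²/40.4 + (45 - 40.2)²/40.2 + (36 - 40.2)²/40.2 + (39 - 40.2)²/40.2
   = 0.009 + 0.573 + 0.439 + 0.036
   = 1.06
p-value = 0.7875

Since p-value > α = 0.01, we fail to reject H₀.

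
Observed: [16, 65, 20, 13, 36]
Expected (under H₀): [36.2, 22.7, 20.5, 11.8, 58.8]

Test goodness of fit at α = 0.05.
Chi-square goodness of fit test:
H₀: observed counts match expected distribution
H₁: observed counts differ from expected distribution
df = k - 1 = 4
χ² = Σ(O - E)²/E
   = (16 - 36.2)²/36.2 + (65 - 22.7)²/22.7 + (20 - 20.5)²/20.5 + (13 - 11.8)²/11.8 + (36 - 58.8)²/58.8
   = 11.272 + 78.823 + 0.012 + 0.122 + 8.841
   = 99.07
p-value < 0.0001

Since p-value < α = 0.05, we reject H₀.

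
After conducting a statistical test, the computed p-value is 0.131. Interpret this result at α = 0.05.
Since p = 0.131 > α = 0.05, fail to reject H₀.
There is insufficient evidence to reject the null hypothesis; the result is not statistically significant at the 0.05 level.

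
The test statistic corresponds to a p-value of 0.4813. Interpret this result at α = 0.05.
Since p = 0.4813 > α = 0.05, fail to reject H₀.
There is insufficient evidence to reject the null hypothesis; the result is not statistically significant at the 0.05 level.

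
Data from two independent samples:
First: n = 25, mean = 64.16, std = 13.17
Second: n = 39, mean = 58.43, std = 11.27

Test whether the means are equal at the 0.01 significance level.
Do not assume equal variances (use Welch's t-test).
Welch's two-sample t-test:
H₀: μ₁ = μ₂
H₁: μ₁ ≠ μ₂
s₁²/n₁ = 13.17²/25 = 6.9380,  s₂²/n₂ = 11.27²/39 = 3.2567
SE = √(s₁²/n₁ + s₂²/n₂) = √(6.9380 + 3.2567) = 3.1929
df (Welch-Satterthwaite) = (s₁²/n₁ + s₂²/n₂)² / [(s₁²/n₁)²/(n₁-1) + (s₂²/n₂)²/(n₂-1)] ≈ 45.49
t = (x̄₁ - x̄₂) / SE = (64.16 - 58.43) / 3.1929 = 5.73 / 3.1929 = 1.795
p-value = 0.0794

Since p-value > α = 0.01, we fail to reject H₀.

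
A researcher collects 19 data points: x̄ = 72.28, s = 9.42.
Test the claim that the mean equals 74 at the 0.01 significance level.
One-sample t-test:
H₀: μ = 74
H₁: μ ≠ 74
df = n - 1 = 18
t = (x̄ - μ₀) / (s/√n) = (72.28 - 74) / (9.42/√19) = -0.796
p-value = 0.4365

Since p-value > α = 0.01, we fail to reject H₀.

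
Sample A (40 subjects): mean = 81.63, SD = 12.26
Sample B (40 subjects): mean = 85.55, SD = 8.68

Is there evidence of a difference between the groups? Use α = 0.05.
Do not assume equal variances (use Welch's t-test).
Welch's two-sample t-test:
H₀: μ₁ = μ₂
H₁: μ₁ ≠ μ₂
s₁²/n₁ = 12.26²/40 = 3.7577,  s₂²/n₂ = 8.68²/40 = 1.8836
SE = √(s₁²/n₁ + s₂²/n₂) = √(3.7577 + 1.8836) = 2.3751
df (Welch-Satterthwaite) = (s₁²/n₁ + s₂²/n₂)² / [(s₁²/n₁)²/(n₁-1) + (s₂²/n₂)²/(n₂-1)] ≈ 70.25
t = (x̄₁ - x̄₂) / SE = (81.63 - 85.55) / 2.3751 = -3.92 / 2.3751 = -1.650
p-value = 0.1033

Since p-value > α = 0.05, we fail to reject H₀.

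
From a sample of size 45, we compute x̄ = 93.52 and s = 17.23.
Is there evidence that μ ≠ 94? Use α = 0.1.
One-sample t-test:
H₀: μ = 94
H₁: μ ≠ 94
df = n - 1 = 44
t = (x̄ - μ₀) / (s/√n) = (93.52 - 94) / (17.23/√45) = -0.187
p-value = 0.8526

Since p-value > α = 0.1, we fail to reject H₀.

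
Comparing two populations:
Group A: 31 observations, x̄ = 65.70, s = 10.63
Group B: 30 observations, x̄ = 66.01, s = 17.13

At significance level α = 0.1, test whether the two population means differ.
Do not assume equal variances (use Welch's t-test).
Welch's two-sample t-test:
H₀: μ₁ = μ₂
H₁: μ₁ ≠ μ₂
s₁²/n₁ = 10.63²/31 = 3.6451,  s₂²/n₂ = 17.13²/30 = 9.7812
SE = √(s₁²/n₁ + s₂²/n₂) = √(3.6451 + 9.7812) = 3.6642
df (Welch-Satterthwaite) = (s₁²/n₁ + s₂²/n₂)² / [(s₁²/n₁)²/(n₁-1) + (s₂²/n₂)²/(n₂-1)] ≈ 48.17
t = (x̄₁ - x̄₂) / SE = (65.70 - 66.01) / 3.6642 = -0.31 / 3.6642 = -0.085
p-value = 0.9329

Since p-value > α = 0.1, we fail to reject H₀.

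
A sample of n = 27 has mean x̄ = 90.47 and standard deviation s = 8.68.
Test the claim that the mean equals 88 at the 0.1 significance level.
One-sample t-test:
H₀: μ = 88
H₁: μ ≠ 88
df = n - 1 = 26
t = (x̄ - μ₀) / (s/√n) = (90.47 - 88) / (8.68/√27) = 1.479
p-value = 0.1513

Since p-value > α = 0.1, we fail to reject H₀.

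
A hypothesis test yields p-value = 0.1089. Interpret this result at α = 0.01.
Since p = 0.1089 > α = 0.01, fail to reject H₀.
There is insufficient evidence to reject the null hypothesis; the result is not statistically significant at the 0.01 level.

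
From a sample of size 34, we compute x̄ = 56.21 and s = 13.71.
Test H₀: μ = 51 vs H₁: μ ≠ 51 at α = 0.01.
One-sample t-test:
H₀: μ = 51
H₁: μ ≠ 51
df = n - 1 = 33
t = (x̄ - μ₀) / (s/√n) = (56.21 - 51) / (13.71/√34) = 2.216
p-value = 0.0337

Since p-value > α = 0.01, we fail to reject H₀.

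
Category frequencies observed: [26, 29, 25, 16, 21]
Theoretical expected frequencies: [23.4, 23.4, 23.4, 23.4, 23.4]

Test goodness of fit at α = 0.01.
Chi-square goodness of fit test:
H₀: observed counts match expected distribution
H₁: observed counts differ from expected distribution
df = k - 1 = 4
χ² = Σ(O - E)²/E
   = (26 - 23.4)²/23.4 + (29 - 23.4)²/23.4 + (25 - 23.4)²/23.4 + (16 - 23.4)²/23.4 + (21 - 23.4)²/23.4
   = 0.289 + 1.340 + 0.109 + 2.340 + 0.246
   = 4.32
p-value = 0.3638

Since p-value > α = 0.01, we fail to reject H₀.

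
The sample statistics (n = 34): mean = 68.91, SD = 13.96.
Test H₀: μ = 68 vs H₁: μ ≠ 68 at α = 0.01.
One-sample t-test:
H₀: μ = 68
H₁: μ ≠ 68
df = n - 1 = 33
t = (x̄ - μ₀) / (s/√n) = (68.91 - 68) / (13.96/√34) = 0.380
p-value = 0.7063

Since p-value > α = 0.01, we fail to reject H₀.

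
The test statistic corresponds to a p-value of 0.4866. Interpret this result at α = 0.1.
Since p = 0.4866 > α = 0.1, fail to reject H₀.
There is insufficient evidence to reject the null hypothesis; the result is not statistically significant at the 0.1 level.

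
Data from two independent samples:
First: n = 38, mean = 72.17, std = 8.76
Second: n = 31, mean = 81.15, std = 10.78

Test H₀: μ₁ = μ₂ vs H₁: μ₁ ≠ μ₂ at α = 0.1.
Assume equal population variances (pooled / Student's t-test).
Student's two-sample t-test (equal variances):
H₀: μ₁ = μ₂
H₁: μ₁ ≠ μ₂
df = n₁ + n₂ - 2 = 67
Pooled variance s_p² = [(n₁-1)s₁² + (n₂-1)s₂²] / (n₁ + n₂ - 2) = [(37)(8.76²) + (30)(10.78²)] / 67 = 94.4111
SE = √(s_p²(1/n₁ + 1/n₂)) = √(94.4111 × (1/38 + 1/31)) = 2.3516
t = (x̄₁ - x̄₂) / SE = (72.17 - 81.15) / 2.3516 = -8.98 / 2.3516 = -3.819
p-value = 0.0003

Since p-value < α = 0.1, we reject H₀.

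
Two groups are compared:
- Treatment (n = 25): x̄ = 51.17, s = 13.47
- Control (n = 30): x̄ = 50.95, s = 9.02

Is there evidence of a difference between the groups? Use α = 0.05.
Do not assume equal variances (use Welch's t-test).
Welch's two-sample t-test:
H₀: μ₁ = μ₂
H₁: μ₁ ≠ μ₂
s₁²/n₁ = 13.47²/25 = 7.2576,  s₂²/n₂ = 9.02²/30 = 2.7120
SE = √(s₁²/n₁ + s₂²/n₂) = √(7.2576 + 2.7120) = 3.1575
df (Welch-Satterthwaite) = (s₁²/n₁ + s₂²/n₂)² / [(s₁²/n₁)²/(n₁-1) + (s₂²/n₂)²/(n₂-1)] ≈ 40.60
t = (x̄₁ - x̄₂) / SE = (51.17 - 50.95) / 3.1575 = 0.22 / 3.1575 = 0.070
p-value = 0.9448

Since p-value > α = 0.05, we fail to reject H₀.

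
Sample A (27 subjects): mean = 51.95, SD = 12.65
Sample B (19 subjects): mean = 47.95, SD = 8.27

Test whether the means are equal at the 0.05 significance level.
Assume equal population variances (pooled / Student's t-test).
Student's two-sample t-test (equal variances):
H₀: μ₁ = μ₂
H₁: μ₁ ≠ μ₂
df = n₁ + n₂ - 2 = 44
Pooled variance s_p² = [(n₁-1)s₁² + (n₂-1)s₂²] / (n₁ + n₂ - 2) = [(26)(12.65²) + (18)(8.27²)] / 44 = 122.5377
SE = √(s_p²(1/n₁ + 1/n₂)) = √(122.5377 × (1/27 + 1/19)) = 3.3148
t = (x̄₁ - x̄₂) / SE = (51.95 - 47.95) / 3.3148 = 4.00 / 3.3148 = 1.207
p-value = 0.2340

Since p-value > α = 0.05, we fail to reject H₀.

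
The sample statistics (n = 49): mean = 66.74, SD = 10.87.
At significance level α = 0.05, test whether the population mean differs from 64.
One-sample t-test:
H₀: μ = 64
H₁: μ ≠ 64
df = n - 1 = 48
t = (x̄ - μ₀) / (s/√n) = (66.74 - 64) / (10.87/√49) = 1.764
p-value = 0.0840

Since p-value > α = 0.05, we fail to reject H₀.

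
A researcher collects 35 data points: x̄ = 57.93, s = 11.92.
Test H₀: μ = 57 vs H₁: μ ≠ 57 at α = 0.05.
One-sample t-test:
H₀: μ = 57
H₁: μ ≠ 57
df = n - 1 = 34
t = (x̄ - μ₀) / (s/√n) = (57.93 - 57) / (11.92/√35) = 0.462
p-value = 0.6473

Since p-value > α = 0.05, we fail to reject H₀.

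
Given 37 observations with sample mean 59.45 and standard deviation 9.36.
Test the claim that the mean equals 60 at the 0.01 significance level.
One-sample t-test:
H₀: μ = 60
H₁: μ ≠ 60
df = n - 1 = 36
t = (x̄ - μ₀) / (s/√n) = (59.45 - 60) / (9.36/√37) = -0.357
p-value = 0.7229

Since p-value > α = 0.01, we fail to reject H₀.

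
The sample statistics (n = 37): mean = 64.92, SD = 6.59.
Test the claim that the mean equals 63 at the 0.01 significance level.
One-sample t-test:
H₀: μ = 63
H₁: μ ≠ 63
df = n - 1 = 36
t = (x̄ - μ₀) / (s/√n) = (64.92 - 63) / (6.59/√37) = 1.772
p-value = 0.0848

Since p-value > α = 0.01, we fail to reject H₀.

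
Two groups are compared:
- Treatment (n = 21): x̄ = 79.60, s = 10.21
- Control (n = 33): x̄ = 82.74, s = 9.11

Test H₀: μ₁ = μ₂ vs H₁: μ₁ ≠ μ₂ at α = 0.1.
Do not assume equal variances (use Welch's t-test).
Welch's two-sample t-test:
H₀: μ₁ = μ₂
H₁: μ₁ ≠ μ₂
s₁²/n₁ = 10.21²/21 = 4.9640,  s₂²/n₂ = 9.11²/33 = 2.5149
SE = √(s₁²/n₁ + s₂²/n₂) = √(4.9640 + 2.5149) = 2.7348
df (Welch-Satterthwaite) = (s₁²/n₁ + s₂²/n₂)² / [(s₁²/n₁)²/(n₁-1) + (s₂²/n₂)²/(n₂-1)] ≈ 39.12
t = (x̄₁ - x̄₂) / SE = (79.60 - 82.74) / 2.7348 = -3.14 / 2.7348 = -1.148
p-value = 0.2579

Since p-value > α = 0.1, we fail to reject H₀.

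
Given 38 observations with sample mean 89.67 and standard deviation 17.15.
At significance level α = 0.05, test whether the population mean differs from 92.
One-sample t-test:
H₀: μ = 92
H₁: μ ≠ 92
df = n - 1 = 37
t = (x̄ - μ₀) / (s/√n) = (89.67 - 92) / (17.15/√38) = -0.837
p-value = 0.4077

Since p-value > α = 0.05, we fail to reject H₀.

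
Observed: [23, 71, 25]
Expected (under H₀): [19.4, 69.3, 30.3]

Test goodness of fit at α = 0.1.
Chi-square goodness of fit test:
H₀: observed counts match expected distribution
H₁: observed counts differ from expected distribution
df = k - 1 = 2
χ² = Σ(O - E)²/E
   = (23 - 19.4)²/19.4 + (71 - 69.3)²/69.3 + (25 - 30.3)²/30.3
   = 0.668 + 0.042 + 0.927
   = 1.64
p-value = 0.4411

Since p-value > α = 0.1, we fail to reject H₀.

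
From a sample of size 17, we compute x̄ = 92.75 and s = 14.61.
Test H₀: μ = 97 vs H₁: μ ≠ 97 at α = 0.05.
One-sample t-test:
H₀: μ = 97
H₁: μ ≠ 97
df = n - 1 = 16
t = (x̄ - μ₀) / (s/√n) = (92.75 - 97) / (14.61/√17) = -1.199
p-value = 0.2478

Since p-value > α = 0.05, we fail to reject H₀.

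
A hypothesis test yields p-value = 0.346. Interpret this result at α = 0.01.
Since p = 0.346 > α = 0.01, fail to reject H₀.
There is insufficient evidence to reject the null hypothesis; the result is not statistically significant at the 0.01 level.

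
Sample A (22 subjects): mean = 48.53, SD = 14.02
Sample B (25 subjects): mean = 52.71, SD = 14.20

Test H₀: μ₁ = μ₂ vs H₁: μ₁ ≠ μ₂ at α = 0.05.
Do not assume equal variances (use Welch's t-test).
Welch's two-sample t-test:
H₀: μ₁ = μ₂
H₁: μ₁ ≠ μ₂
s₁²/n₁ = 14.02²/22 = 8.9346,  s₂²/n₂ = 14.20²/25 = 8.0656
SE = √(s₁²/n₁ + s₂²/n₂) = √(8.9346 + 8.0656) = 4.1231
df (Welch-Satterthwaite) = (s₁²/n₁ + s₂²/n₂)² / [(s₁²/n₁)²/(n₁-1) + (s₂²/n₂)²/(n₂-1)] ≈ 44.38
t = (x̄₁ - x̄₂) / SE = (48.53 - 52.71) / 4.1231 = -4.18 / 4.1231 = -1.014
p-value = 0.3162

Since p-value > α = 0.05, we fail to reject H₀.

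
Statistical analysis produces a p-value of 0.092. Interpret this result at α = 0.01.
Since p = 0.092 > α = 0.01, fail to reject H₀.
There is insufficient evidence to reject the null hypothesis; the result is not statistically significant at the 0.01 level.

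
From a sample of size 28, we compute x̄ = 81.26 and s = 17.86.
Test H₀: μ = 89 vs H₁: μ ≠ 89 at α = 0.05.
One-sample t-test:
H₀: μ = 89
H₁: μ ≠ 89
df = n - 1 = 27
t = (x̄ - μ₀) / (s/√n) = (81.26 - 89) / (17.86/√28) = -2.293
p-value = 0.0299

Since p-value < α = 0.05, we reject H₀.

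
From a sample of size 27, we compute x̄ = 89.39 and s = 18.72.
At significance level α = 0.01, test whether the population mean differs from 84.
One-sample t-test:
H₀: μ = 84
H₁: μ ≠ 84
df = n - 1 = 26
t = (x̄ - μ₀) / (s/√n) = (89.39 - 84) / (18.72/√27) = 1.496
p-value = 0.1467

Since p-value > α = 0.01, we fail to reject H₀.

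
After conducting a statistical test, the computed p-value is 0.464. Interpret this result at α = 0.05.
Since p = 0.464 > α = 0.05, fail to reject H₀.
There is insufficient evidence to reject the null hypothesis; the result is not statistically significant at the 0.05 level.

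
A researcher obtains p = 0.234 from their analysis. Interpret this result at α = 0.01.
Since p = 0.234 > α = 0.01, fail to reject H₀.
There is insufficient evidence to reject the null hypothesis; the result is not statistically significant at the 0.01 level.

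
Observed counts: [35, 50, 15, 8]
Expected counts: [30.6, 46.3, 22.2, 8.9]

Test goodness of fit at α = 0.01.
Chi-square goodness of fit test:
H₀: observed counts match expected distribution
H₁: observed counts differ from expected distribution
df = k - 1 = 3
χ² = Σ(O - E)²/E
   = (35 - 30.6)²/30.6 + (50 - 46.3)²/46.3 + (15 - 22.2)²/22.2 + (8 - 8.9)²/8.9
   = 0.633 + 0.296 + 2.335 + 0.091
   = 3.35
p-value = 0.3401

Since p-value > α = 0.01, we fail to reject H₀.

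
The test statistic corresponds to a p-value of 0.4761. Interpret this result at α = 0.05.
Since p = 0.4761 > α = 0.05, fail to reject H₀.
There is insufficient evidence to reject the null hypothesis; the result is not statistically significant at the 0.05 level.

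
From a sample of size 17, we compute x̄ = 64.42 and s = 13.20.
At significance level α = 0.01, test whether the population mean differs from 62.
One-sample t-test:
H₀: μ = 62
H₁: μ ≠ 62
df = n - 1 = 16
t = (x̄ - μ₀) / (s/√n) = (64.42 - 62) / (13.20/√17) = 0.756
p-value = 0.4607

Since p-value > α = 0.01, we fail to reject H₀.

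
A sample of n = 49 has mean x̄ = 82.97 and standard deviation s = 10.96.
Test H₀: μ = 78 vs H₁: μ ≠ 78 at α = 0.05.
One-sample t-test:
H₀: μ = 78
H₁: μ ≠ 78
df = n - 1 = 48
t = (x̄ - μ₀) / (s/√n) = (82.97 - 78) / (10.96/√49) = 3.174
p-value = 0.0026

Since p-value < α = 0.05, we reject H₀.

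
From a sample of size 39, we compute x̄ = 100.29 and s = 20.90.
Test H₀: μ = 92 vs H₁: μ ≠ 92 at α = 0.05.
One-sample t-test:
H₀: μ = 92
H₁: μ ≠ 92
df = n - 1 = 38
t = (x̄ - μ₀) / (s/√n) = (100.29 - 92) / (20.90/√39) = 2.477
p-value = 0.0178

Since p-value < α = 0.05, we reject H₀.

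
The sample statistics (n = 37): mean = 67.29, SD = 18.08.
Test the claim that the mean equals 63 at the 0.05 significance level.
One-sample t-test:
H₀: μ = 63
H₁: μ ≠ 63
df = n - 1 = 36
t = (x̄ - μ₀) / (s/√n) = (67.29 - 63) / (18.08/√37) = 1.443
p-value = 0.1576

Since p-value > α = 0.05, we fail to reject H₀.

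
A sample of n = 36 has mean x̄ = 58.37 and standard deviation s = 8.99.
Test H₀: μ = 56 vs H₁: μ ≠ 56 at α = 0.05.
One-sample t-test:
H₀: μ = 56
H₁: μ ≠ 56
df = n - 1 = 35
t = (x̄ - μ₀) / (s/√n) = (58.37 - 56) / (8.99/√36) = 1.582
p-value = 0.1227

Since p-value > α = 0.05, we fail to reject H₀.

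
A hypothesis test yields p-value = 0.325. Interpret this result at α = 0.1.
Since p = 0.325 > α = 0.1, fail to reject H₀.
There is insufficient evidence to reject the null hypothesis; the result is not statistically significant at the 0.1 level.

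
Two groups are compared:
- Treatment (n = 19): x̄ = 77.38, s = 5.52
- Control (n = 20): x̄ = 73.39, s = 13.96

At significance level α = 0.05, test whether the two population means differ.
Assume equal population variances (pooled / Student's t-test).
Student's two-sample t-test (equal variances):
H₀: μ₁ = μ₂
H₁: μ₁ ≠ μ₂
df = n₁ + n₂ - 2 = 37
Pooled variance s_p² = [(n₁-1)s₁² + (n₂-1)s₂²] / (n₁ + n₂ - 2) = [(18)(5.52²) + (19)(13.96²)] / 37 = 114.8978
SE = √(s_p²(1/n₁ + 1/n₂)) = √(114.8978 × (1/19 + 1/20)) = 3.4340
t = (x̄₁ - x̄₂) / SE = (77.38 - 73.39) / 3.4340 = 3.99 / 3.4340 = 1.162
p-value = 0.2527

Since p-value > α = 0.05, we fail to reject H₀.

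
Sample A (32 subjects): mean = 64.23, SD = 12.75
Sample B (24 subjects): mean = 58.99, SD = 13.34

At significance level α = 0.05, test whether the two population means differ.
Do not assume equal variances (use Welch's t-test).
Welch's two-sample t-test:
H₀: μ₁ = μ₂
H₁: μ₁ ≠ μ₂
s₁²/n₁ = 12.75²/32 = 5.0801,  s₂²/n₂ = 13.34²/24 = 7.4148
SE = √(s₁²/n₁ + s₂²/n₂) = √(5.0801 + 7.4148) = 3.5348
df (Welch-Satterthwaite) = (s₁²/n₁ + s₂²/n₂)² / [(s₁²/n₁)²/(n₁-1) + (s₂²/n₂)²/(n₂-1)] ≈ 48.44
t = (x̄₁ - x̄₂) / SE = (64.23 - 58.99) / 3.5348 = 5.24 / 3.5348 = 1.482
p-value = 0.1447

Since p-value > α = 0.05, we fail to reject H₀.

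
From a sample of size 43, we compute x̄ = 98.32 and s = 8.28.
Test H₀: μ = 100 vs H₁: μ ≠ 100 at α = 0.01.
One-sample t-test:
H₀: μ = 100
H₁: μ ≠ 100
df = n - 1 = 42
t = (x̄ - μ₀) / (s/√n) = (98.32 - 100) / (8.28/√43) = -1.330
p-value = 0.1905

Since p-value > α = 0.01, we fail to reject H₀.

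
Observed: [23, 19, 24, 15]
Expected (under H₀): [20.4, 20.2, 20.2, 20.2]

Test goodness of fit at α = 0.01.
Chi-square goodness of fit test:
H₀: observed counts match expected distribution
H₁: observed counts differ from expected distribution
df = k - 1 = 3
χ² = Σ(O - E)²/E
   = (23 - 20.4)²/20.4 + (19 - 20.2)²/20.2 + (24 - 20.2)²/20.2 + (15 - 20.2)²/20.2
   = 0.331 + 0.071 + 0.715 + 1.339
   = 2.46
p-value = 0.4833

Since p-value > α = 0.01, we fail to reject H₀.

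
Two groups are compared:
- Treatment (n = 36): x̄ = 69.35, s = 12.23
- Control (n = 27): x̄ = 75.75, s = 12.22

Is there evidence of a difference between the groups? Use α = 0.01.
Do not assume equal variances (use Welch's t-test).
Welch's two-sample t-test:
H₀: μ₁ = μ₂
H₁: μ₁ ≠ μ₂
s₁²/n₁ = 12.23²/36 = 4.1548,  s₂²/n₂ = 12.22²/27 = 5.5307
SE = √(s₁²/n₁ + s₂²/n₂) = √(4.1548 + 5.5307) = 3.1122
df (Welch-Satterthwaite) = (s₁²/n₁ + s₂²/n₂)² / [(s₁²/n₁)²/(n₁-1) + (s₂²/n₂)²/(n₂-1)] ≈ 56.18
t = (x̄₁ - x̄₂) / SE = (69.35 - 75.75) / 3.1122 = -6.40 / 3.1122 = -2.056
p-value = 0.0444

Since p-value > α = 0.01, we fail to reject H₀.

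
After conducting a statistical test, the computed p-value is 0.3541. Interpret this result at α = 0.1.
Since p = 0.3541 > α = 0.1, fail to reject H₀.
There is insufficient evidence to reject the null hypothesis; the result is not statistically significant at the 0.1 level.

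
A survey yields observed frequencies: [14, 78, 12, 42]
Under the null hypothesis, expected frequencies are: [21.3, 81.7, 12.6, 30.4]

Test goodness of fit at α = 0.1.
Chi-square goodness of fit test:
H₀: observed counts match expected distribution
H₁: observed counts differ from expected distribution
df = k - 1 = 3
χ² = Σ(O - E)²/E
   = (14 - 21.3)²/21.3 + (78 - 81.7)²/81.7 + (12 - 12.6)²/12.6 + (42 - 30.4)²/30.4
   = 2.502 + 0.168 + 0.029 + 4.426
   = 7.12
p-value = 0.0680

Since p-value < α = 0.1, we reject H₀.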